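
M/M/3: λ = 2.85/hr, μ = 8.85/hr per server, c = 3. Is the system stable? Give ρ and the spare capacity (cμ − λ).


Total capacity cμ = 3·8.85 = 26.55/hr
ρ = λ/(cμ) = 2.85/26.55 = 0.1073
Stable ⇔ ρ < 1: YES
Spare capacity = cμ − λ = 26.55 − 2.85 = 23.70/hr

Final: ρ = 0.1073; stable; margin = 23.70/hr


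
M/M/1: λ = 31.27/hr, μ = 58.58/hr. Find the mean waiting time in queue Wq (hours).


ρ = 31.27/58.58 = 0.5338
Wq = ρ/(μ−λ) = 0.5338/(58.58 − 31.27) = 0.5338/27.31 = 0.01955 hr

Final: 0.01955 hr


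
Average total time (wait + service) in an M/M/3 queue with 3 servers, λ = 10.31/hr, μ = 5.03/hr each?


a = 2.0497; ρ = 0.6832; P₀ = 0.103293
Lq = P₀·a^c·ρ/(c!(1−ρ)²) = 1.00945
Wq = Lq/λ = 1.00945/10.31 = 0.09791 hr
W = Wq + 1/μ = 0.09791 + 0.19881 = 0.29672 hr

Final: 0.29672 hr


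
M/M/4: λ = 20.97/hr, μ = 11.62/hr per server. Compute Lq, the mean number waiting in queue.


a = λ/μ = 1.8046; ρ = a/4 = 0.4512
P₀ = 0.160829
Lq = P₀·a^c·ρ / (c!·(1−ρ)²) = 0.160829·10.60643·0.4512/(24·0.30122)
= 0.10645

Final: 0.10645


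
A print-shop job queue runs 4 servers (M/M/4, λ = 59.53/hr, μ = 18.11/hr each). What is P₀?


a = λ/μ = 59.53/18.11 = 3.2871; ρ = a/c = 0.8218
Σ_{k=0}^{3} a^k/k! (terms k=0..3) = 1.00000 + 3.28713 + 5.40263 + 5.91972 = 15.60948
Tail: a^4/(4!(1−ρ)) = 116.75345/(24·0.1782) = 27.29673
P₀ = 1/(15.60948 + 27.29673) = 1/42.90621 = 0.023307

Final: 0.023307


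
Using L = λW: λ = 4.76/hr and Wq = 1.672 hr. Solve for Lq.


Lq = λWq = 4.76·1.672 = 7.9587

Final: 7.9587


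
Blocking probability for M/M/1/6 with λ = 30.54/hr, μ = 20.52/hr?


ρ = λ/μ = 30.54/20.52 = 1.4883
P_K = (1−ρ)ρ^K/(1−ρ^(K+1)) = (-0.4883·10.868011)/(1 − 16.174905)
= -5.306894/-15.174905 = 0.349715

Final: 0.349715


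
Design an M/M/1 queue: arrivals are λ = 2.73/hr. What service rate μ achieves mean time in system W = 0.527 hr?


W = 1/(μ−λ) ⇒ μ − λ = 1/W = 1/0.527 = 1.8975
μ = λ + 1/W = 2.73 + 1.8975 = 4.6275 per hr

Final: 4.6275 /hr


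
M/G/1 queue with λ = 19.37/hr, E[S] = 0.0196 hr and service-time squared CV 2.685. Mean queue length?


ρ = λ·E[S] = 19.37·0.0196 = 0.3797
Lq = ρ²(1+C_s²)/(2(1−ρ)) = 0.1441·(1+2.685)/(2·0.6203)
= 0.1441·3.6850/1.2407 = 0.42810

Final: 0.42810


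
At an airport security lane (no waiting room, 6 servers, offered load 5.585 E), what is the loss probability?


B(c,a) = (a^c/c!) / Σ_{k=0}^{c} a^k/k!
a^6/6! = 42.150872
Σ terms (k=0..6): 1.00000 + 5.58500 + 15.59611 + 29.03476 + 40.53979 + 45.28294 + 42.15087 = 179.189478
B = 42.150872/179.189478 = 0.235231

Final: 0.235231


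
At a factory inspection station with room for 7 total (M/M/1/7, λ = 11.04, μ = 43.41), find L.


ρ = 11.04/43.41 = 0.2543
L = ρ[1 − (K+1)ρ^K + Kρ^(K+1)] / [(1−ρ)(1−ρ^(K+1))]
Numerator: 0.2543·(1 − 8·0.00006881 + 7·0.00001750) = 0.254210
Denominator: (0.7457)·(0.999983) = 0.745668
L = 0.254210/0.745668 = 0.3409

Final: 0.3409


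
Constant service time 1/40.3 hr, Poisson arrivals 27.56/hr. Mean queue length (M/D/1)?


ρ = 27.56/40.3 = 0.6839
M/D/1: Lq = ρ²/(2(1−ρ)) = 0.4677/(2·0.3161) = 0.73970

Final: 0.73970


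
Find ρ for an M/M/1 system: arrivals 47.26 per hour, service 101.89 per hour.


ρ = λ/μ = 47.26/101.89 = 0.4638

Final: 0.4638


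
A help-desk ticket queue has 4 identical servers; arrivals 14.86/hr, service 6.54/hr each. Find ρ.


ρ = λ/(cμ) = 14.86/(4·6.54) = 14.86/26.16 = 0.5680

Final: 0.5680


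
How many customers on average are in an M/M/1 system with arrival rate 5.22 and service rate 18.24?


ρ = λ/μ = 5.22/18.24 = 0.2862
L = ρ/(1−ρ) = 0.2862/(1 − 0.2862) = 0.2862/0.7138 = 0.4009

Final: 0.4009


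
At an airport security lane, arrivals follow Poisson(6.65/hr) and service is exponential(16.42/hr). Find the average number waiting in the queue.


ρ = 6.65/16.42 = 0.4050
Lq = ρ²/(1−ρ) = 0.1640/0.5950 = 0.2757

Final: 0.2757


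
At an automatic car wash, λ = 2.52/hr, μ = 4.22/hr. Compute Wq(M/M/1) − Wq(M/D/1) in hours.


ρ = 2.52/4.22 = 0.5972
Wq(M/M/1) = ρ/(μ−λ) = 0.5972/1.70 = 0.35127 hr
Wq(M/D/1) = ρ/(2(μ−λ)) = 0.17563 hr
Savings = 0.35127 − 0.17563 = 0.17563 hr

Final: 0.17563 hr


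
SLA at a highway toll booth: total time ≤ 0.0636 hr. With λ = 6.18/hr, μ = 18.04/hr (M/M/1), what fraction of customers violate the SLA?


W ~ Exponential(μ−λ) for M/M/1.
μ − λ = 18.04 − 6.18 = 11.8600
P(W > t) = e^{−(μ−λ)t} = e^{−0.7543} = 0.470342

Final: 0.470342


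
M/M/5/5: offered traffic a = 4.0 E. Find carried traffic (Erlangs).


B(5,4.0) = 0.199067 (Erlang-B)
Carried load = a(1 − B) = 4.0·(1 − 0.199067) = 4.0·0.800933 = 3.2037 E

Final: 3.2037 Erlangs


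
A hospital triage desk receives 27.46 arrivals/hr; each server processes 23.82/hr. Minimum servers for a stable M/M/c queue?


Stability requires cμ > λ ⇔ c > λ/μ.
λ/μ = 27.46/23.82 = 1.1528
Minimum integer c = ⌊1.1528⌋ + 1 = 2
Check: 2·23.82 = 47.64 > 27.46, while 1·23.82 = 23.82 ≤ 27.46

Final: 2 servers


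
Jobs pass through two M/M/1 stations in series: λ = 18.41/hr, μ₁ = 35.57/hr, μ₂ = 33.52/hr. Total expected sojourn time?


Each node sees arrival rate λ = 18.41/hr (tandem ⇒ throughput preserved).
W₁ = 1/(μ₁−λ) = 1/(35.57−18.41) = 0.05828 hr
W₂ = 1/(μ₂−λ) = 1/(33.52−18.41) = 0.06618 hr
W_total = W₁ + W₂ = 0.05828 + 0.06618 = 0.12446 hr

Final: 0.12446 hr


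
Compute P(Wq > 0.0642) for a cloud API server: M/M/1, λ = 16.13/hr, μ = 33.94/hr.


ρ = 16.13/33.94 = 0.4753
P(Wq > t) = ρ·e^{−(μ−λ)t} = 0.4753·e^{−1.1434}
= 0.4753·0.318733 = 0.151478

Final: 0.151478


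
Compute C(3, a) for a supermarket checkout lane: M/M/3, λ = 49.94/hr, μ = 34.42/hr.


a = λ/μ = 1.4509; ρ = a/3 = 0.4836
P₀ = 0.222752 (from M/M/c formula)
C(c,a) = [a^c/(c!(1−ρ))]·P₀ = [3.05431/(6·0.5164)]·0.222752
= 0.98583·0.222752 = 0.219597

Final: 0.219597


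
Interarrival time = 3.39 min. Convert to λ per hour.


λ = 1/(interarrival time) in consistent units.
1 hour = 60 min, so λ = 60/3.39 = 17.6991 per hour

Final: 17.6991 /hr


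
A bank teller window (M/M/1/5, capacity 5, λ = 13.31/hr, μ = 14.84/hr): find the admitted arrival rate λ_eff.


ρ = 0.8969; P_K = (1−ρ)ρ^5/(1−ρ^6) = 0.124807
λ_eff = λ(1 − P_K) = 13.31·(1 − 0.124807) = 13.31·0.875193 = 11.6488 /hr

Final: 11.6488 /hr


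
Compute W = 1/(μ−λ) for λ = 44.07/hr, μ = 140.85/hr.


W = 1/(μ−λ) = 1/(140.85 − 44.07) = 1/96.78 = 0.01033 hr

Final: 0.01033 hr


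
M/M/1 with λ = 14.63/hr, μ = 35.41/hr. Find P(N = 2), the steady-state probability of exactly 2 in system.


ρ = 14.63/35.41 = 0.4132
P_n = (1−ρ)·ρ^n = (1 − 0.4132)·0.4132^2 = 0.5868·0.170701 = 0.100174

Final: 0.100174


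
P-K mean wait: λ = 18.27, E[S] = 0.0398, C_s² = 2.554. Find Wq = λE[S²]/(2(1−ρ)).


ρ = λ·E[S] = 18.27·0.0398 = 0.7271
E[S²] = E[S]²(1+C_s²) = 0.0398²·(1+2.554) = 0.005630
Wq = λ·E[S²]/(2(1−ρ)) = 18.27·0.005630/(2·0.2729) = 0.18848 hr

Final: 0.18848 hr


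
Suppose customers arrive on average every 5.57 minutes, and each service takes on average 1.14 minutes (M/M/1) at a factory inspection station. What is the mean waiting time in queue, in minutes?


λ = 60/5.57 = 10.7720 /hr
μ = 60/1.14 = 52.6316 /hr
ρ = λ/μ = 10.7720/52.6316 = 0.2047
Wq = ρ/(μ−λ) = 0.2047/(52.6316−10.7720) = 0.004889 hr
In minutes: 0.004889·60 = 0.2934 min

Final: 0.2934 min


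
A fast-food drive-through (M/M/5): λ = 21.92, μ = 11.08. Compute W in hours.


a = 1.9783; ρ = 0.3957; P₀ = 0.137328
Lq = P₀·a^c·ρ/(c!(1−ρ)²) = 0.03757
Wq = Lq/λ = 0.03757/21.92 = 0.001714 hr
W = Wq + 1/μ = 0.001714 + 0.09025 = 0.09197 hr

Final: 0.09197 hr


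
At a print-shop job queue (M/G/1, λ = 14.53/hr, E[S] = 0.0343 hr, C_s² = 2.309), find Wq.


ρ = λ·E[S] = 14.53·0.0343 = 0.4984
E[S²] = E[S]²(1+C_s²) = 0.0343²·(1+2.309) = 0.003893
Wq = λ·E[S²]/(2(1−ρ)) = 14.53·0.003893/(2·0.5016) = 0.05638 hr

Final: 0.05638 hr


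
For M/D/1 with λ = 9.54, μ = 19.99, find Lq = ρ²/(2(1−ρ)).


ρ = 9.54/19.99 = 0.4772
M/D/1: Lq = ρ²/(2(1−ρ)) = 0.2278/(2·0.5228) = 0.21784

Final: 0.21784


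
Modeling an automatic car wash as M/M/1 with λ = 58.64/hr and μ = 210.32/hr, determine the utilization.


ρ = λ/μ = 58.64/210.32 = 0.2788

Final: 0.2788


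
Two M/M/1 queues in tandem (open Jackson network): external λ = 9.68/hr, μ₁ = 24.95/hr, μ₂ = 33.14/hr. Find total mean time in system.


Each node sees arrival rate λ = 9.68/hr (tandem ⇒ throughput preserved).
W₁ = 1/(μ₁−λ) = 1/(24.95−9.68) = 0.06549 hr
W₂ = 1/(μ₂−λ) = 1/(33.14−9.68) = 0.04263 hr
W_total = W₁ + W₂ = 0.06549 + 0.04263 = 0.10811 hr

Final: 0.10811 hr


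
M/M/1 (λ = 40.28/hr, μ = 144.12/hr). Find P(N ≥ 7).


ρ = 40.28/144.12 = 0.2795
P(N ≥ n) = ρ^n = 0.2795^7 = 0.0001332

Final: 0.0001332


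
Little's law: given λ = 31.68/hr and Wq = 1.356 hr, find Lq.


Lq = λWq = 31.68·1.356 = 42.9581

Final: 42.9581


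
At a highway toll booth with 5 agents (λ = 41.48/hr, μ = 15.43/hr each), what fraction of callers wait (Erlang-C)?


a = λ/μ = 2.6883; ρ = a/5 = 0.5377
P₀ = 0.065590 (from M/M/c formula)
C(c,a) = [a^c/(c!(1−ρ))]·P₀ = [140.39903/(120·0.4623)]·0.065590
= 2.53055·0.065590 = 0.165979

Final: 0.165979


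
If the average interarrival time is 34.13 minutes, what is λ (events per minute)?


λ = 1/(interarrival time) in consistent units.
1 minute = 1 min, so λ = 1/34.13 = 0.02930 per minute

Final: 0.02930 /min


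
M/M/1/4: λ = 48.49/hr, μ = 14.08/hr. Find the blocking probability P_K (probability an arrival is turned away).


ρ = λ/μ = 48.49/14.08 = 3.4439
P_K = (1−ρ)ρ^K/(1−ρ^(K+1)) = (-2.4439·140.668908)/(1 − 484.448535)
= -343.779626/-483.448535 = 0.711099

Final: 0.711099


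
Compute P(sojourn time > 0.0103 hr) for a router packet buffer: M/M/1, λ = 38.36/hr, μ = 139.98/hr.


W ~ Exponential(μ−λ) for M/M/1.
μ − λ = 139.98 − 38.36 = 101.6200
P(W > t) = e^{−(μ−λ)t} = e^{−1.0467} = 0.351099

Final: 0.351099


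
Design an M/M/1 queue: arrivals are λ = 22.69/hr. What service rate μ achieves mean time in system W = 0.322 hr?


W = 1/(μ−λ) ⇒ μ − λ = 1/W = 1/0.322 = 3.1056
μ = λ + 1/W = 22.69 + 3.1056 = 25.7956 per hr

Final: 25.7956 /hr


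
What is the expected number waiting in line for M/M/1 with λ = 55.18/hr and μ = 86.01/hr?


ρ = 55.18/86.01 = 0.6416
Lq = ρ²/(1−ρ) = 0.4116/0.3584 = 1.1483

Final: 1.1483


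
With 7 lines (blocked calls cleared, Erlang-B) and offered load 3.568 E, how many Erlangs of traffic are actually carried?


B(7,3.568) = 0.042458 (Erlang-B)
Carried load = a(1 − B) = 3.568·(1 − 0.042458) = 3.568·0.957542 = 3.4165 E

Final: 3.4165 Erlangs


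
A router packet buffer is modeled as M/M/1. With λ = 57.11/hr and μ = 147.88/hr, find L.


ρ = λ/μ = 57.11/147.88 = 0.3862
L = ρ/(1−ρ) = 0.3862/(1 − 0.3862) = 0.3862/0.6138 = 0.6292

Final: 0.6292


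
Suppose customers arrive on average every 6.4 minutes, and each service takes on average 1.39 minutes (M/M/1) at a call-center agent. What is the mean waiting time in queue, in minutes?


λ = 60/6.4 = 9.3750 /hr
μ = 60/1.39 = 43.1655 /hr
ρ = λ/μ = 9.3750/43.1655 = 0.2172
Wq = ρ/(μ−λ) = 0.2172/(43.1655−9.3750) = 0.006427 hr
In minutes: 0.006427·60 = 0.3856 min

Final: 0.3856 min


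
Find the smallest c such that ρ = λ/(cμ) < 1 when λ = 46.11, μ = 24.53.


Stability requires cμ > λ ⇔ c > λ/μ.
λ/μ = 46.11/24.53 = 1.8797
Minimum integer c = ⌊1.8797⌋ + 1 = 2
Check: 2·24.53 = 49.06 > 46.11, while 1·24.53 = 24.53 ≤ 46.11

Final: 2 servers


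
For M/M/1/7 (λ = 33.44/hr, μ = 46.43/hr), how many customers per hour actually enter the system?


ρ = 0.7202; P_K = (1−ρ)ρ^7/(1−ρ^8) = 0.030320
λ_eff = λ(1 − P_K) = 33.44·(1 − 0.030320) = 33.44·0.969680 = 32.4261 /hr

Final: 32.4261 /hr


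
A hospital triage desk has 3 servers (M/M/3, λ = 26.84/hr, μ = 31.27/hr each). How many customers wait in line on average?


a = λ/μ = 0.8583; ρ = a/3 = 0.2861
P₀ = 0.421172
Lq = P₀·a^c·ρ / (c!·(1−ρ)²) = 0.421172·0.63236·0.2861/(6·0.50964)
= 0.02492

Final: 0.02492


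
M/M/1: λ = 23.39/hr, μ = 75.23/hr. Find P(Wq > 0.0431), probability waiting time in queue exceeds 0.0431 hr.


ρ = 23.39/75.23 = 0.3109
P(Wq > t) = ρ·e^{−(μ−λ)t} = 0.3109·e^{−2.2343}
= 0.3109·0.107067 = 0.033288

Final: 0.033288


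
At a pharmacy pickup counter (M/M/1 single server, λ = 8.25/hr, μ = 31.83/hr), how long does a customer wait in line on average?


ρ = 8.25/31.83 = 0.2592
Wq = ρ/(μ−λ) = 0.2592/(31.83 − 8.25) = 0.2592/23.58 = 0.01099 hr

Final: 0.01099 hr


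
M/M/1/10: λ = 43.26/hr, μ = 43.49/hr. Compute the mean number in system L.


ρ = 43.26/43.49 = 0.9947
L = ρ[1 − (K+1)ρ^K + Kρ^(K+1)] / [(1−ρ)(1−ρ^(K+1))]
Numerator: 0.9947·(1 − 11·0.948355 + 10·0.943340) = 0.001482
Denominator: (0.005289)·(0.056660) = 0.0002997
L = 0.001482/0.0002997 = 4.9470

Final: 4.9470


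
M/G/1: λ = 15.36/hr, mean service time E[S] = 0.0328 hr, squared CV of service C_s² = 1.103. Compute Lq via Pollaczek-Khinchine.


ρ = λ·E[S] = 15.36·0.0328 = 0.5038
Lq = ρ²(1+C_s²)/(2(1−ρ)) = 0.2538·(1+1.103)/(2·0.4962)
= 0.2538·2.1030/0.9924 = 0.53789

Final: 0.53789


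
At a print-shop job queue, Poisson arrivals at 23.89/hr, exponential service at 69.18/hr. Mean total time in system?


W = 1/(μ−λ) = 1/(69.18 − 23.89) = 1/45.29 = 0.02208 hr

Final: 0.02208 hr


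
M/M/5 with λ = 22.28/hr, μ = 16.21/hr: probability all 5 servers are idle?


a = λ/μ = 22.28/16.21 = 1.3745; ρ = a/c = 0.2749
Σ_{k=0}^{4} a^k/k! (terms k=0..4) = 1.00000 + 1.37446 + 0.94457 + 0.43276 + 0.14870 = 3.90049
Tail: a^5/(5!(1−ρ)) = 4.90525/(120·0.7251) = 0.05637
P₀ = 1/(3.90049 + 0.05637) = 1/3.95686 = 0.252725

Final: 0.252725


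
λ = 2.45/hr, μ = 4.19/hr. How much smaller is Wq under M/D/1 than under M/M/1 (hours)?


ρ = 2.45/4.19 = 0.5847
Wq(M/M/1) = ρ/(μ−λ) = 0.5847/1.74 = 0.33605 hr
Wq(M/D/1) = ρ/(2(μ−λ)) = 0.16802 hr
Savings = 0.33605 − 0.16802 = 0.16802 hr

Final: 0.16802 hr


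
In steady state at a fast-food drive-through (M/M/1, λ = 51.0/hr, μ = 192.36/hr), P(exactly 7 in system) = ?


ρ = 51.0/192.36 = 0.2651
P_n = (1−ρ)·ρ^n = (1 − 0.2651)·0.2651^7 = 0.7349·0.00009208 = 0.00006767

Final: 0.00006767


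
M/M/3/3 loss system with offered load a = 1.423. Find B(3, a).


B(c,a) = (a^c/c!) / Σ_{k=0}^{c} a^k/k!
a^3/3! = 0.480246
Σ terms (k=0..3): 1.00000 + 1.42300 + 1.01246 + 0.48025 = 3.915710
B = 0.480246/3.915710 = 0.122646

Final: 0.122646


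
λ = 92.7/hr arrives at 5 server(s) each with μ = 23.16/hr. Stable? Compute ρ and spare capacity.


Total capacity cμ = 5·23.16 = 115.80/hr
ρ = λ/(cμ) = 92.7/115.80 = 0.8005
Stable ⇔ ρ < 1: YES
Spare capacity = cμ − λ = 115.80 − 92.7 = 23.10/hr

Final: ρ = 0.8005; stable; margin = 23.10/hr


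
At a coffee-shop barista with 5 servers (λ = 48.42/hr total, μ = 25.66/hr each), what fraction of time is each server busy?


ρ = λ/(cμ) = 48.42/(5·25.66) = 48.42/128.30 = 0.3774

Final: 0.3774


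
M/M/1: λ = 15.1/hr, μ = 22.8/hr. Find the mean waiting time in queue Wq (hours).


ρ = 15.1/22.8 = 0.6623
Wq = ρ/(μ−λ) = 0.6623/(22.8 − 15.1) = 0.6623/7.70 = 0.08601 hr

Final: 0.08601 hr


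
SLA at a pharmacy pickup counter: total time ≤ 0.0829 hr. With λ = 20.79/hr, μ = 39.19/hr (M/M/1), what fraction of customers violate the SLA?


W ~ Exponential(μ−λ) for M/M/1.
μ − λ = 39.19 − 20.79 = 18.4000
P(W > t) = e^{−(μ−λ)t} = e^{−1.5254} = 0.217543

Final: 0.217543


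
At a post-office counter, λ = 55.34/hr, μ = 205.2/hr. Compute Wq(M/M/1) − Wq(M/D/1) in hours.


ρ = 55.34/205.2 = 0.2697
Wq(M/M/1) = ρ/(μ−λ) = 0.2697/149.86 = 0.001800 hr
Wq(M/D/1) = ρ/(2(μ−λ)) = 0.0008998 hr
Savings = 0.001800 − 0.0008998 = 0.0008998 hr

Final: 0.0008998 hr


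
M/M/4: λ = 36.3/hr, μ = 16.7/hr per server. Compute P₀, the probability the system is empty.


a = λ/μ = 36.3/16.7 = 2.1737; ρ = a/c = 0.5434
Σ_{k=0}^{3} a^k/k! (terms k=0..3) = 1.00000 + 2.17365 + 2.36238 + 1.71167 = 7.24770
Tail: a^4/(4!(1−ρ)) = 22.32341/(24·0.4566) = 2.03716
P₀ = 1/(7.24770 + 2.03716) = 1/9.28487 = 0.107702

Final: 0.107702


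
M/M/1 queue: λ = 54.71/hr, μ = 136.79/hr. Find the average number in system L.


ρ = λ/μ = 54.71/136.79 = 0.4000
L = ρ/(1−ρ) = 0.4000/(1 − 0.4000) = 0.4000/0.6000 = 0.6665

Final: 0.6665


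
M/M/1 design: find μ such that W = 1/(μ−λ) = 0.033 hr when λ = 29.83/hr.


W = 1/(μ−λ) ⇒ μ − λ = 1/W = 1/0.033 = 30.3030
μ = λ + 1/W = 29.83 + 30.3030 = 60.1330 per hr

Final: 60.1330 /hr


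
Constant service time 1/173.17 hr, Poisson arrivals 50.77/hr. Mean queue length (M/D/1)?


ρ = 50.77/173.17 = 0.2932
M/D/1: Lq = ρ²/(2(1−ρ)) = 0.08595/(2·0.7068) = 0.06080

Final: 0.06080


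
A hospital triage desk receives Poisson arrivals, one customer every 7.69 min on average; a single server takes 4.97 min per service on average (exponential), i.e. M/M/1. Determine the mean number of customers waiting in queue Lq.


λ = 60/7.69 = 7.8023 /hr
μ = 60/4.97 = 12.0724 /hr
ρ = λ/μ = 7.8023/12.0724 = 0.6463
Lq = ρ²/(1−ρ) = 0.4177/0.3537 = 1.1809

Final: 1.1809


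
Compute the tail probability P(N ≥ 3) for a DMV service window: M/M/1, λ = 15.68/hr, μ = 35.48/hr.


ρ = 15.68/35.48 = 0.4419
P(N ≥ n) = ρ^n = 0.4419^3 = 0.086315

Final: 0.086315


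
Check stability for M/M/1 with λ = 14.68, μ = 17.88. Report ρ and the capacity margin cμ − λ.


Total capacity cμ = 1·17.88 = 17.88/hr
ρ = λ/(cμ) = 14.68/17.88 = 0.8210
Stable ⇔ ρ < 1: YES
Spare capacity = cμ − λ = 17.88 − 14.68 = 3.20/hr

Final: ρ = 0.8210; stable; margin = 3.20/hr


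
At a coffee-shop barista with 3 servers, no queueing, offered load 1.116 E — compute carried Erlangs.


B(3,1.116) = 0.077988 (Erlang-B)
Carried load = a(1 − B) = 1.116·(1 − 0.077988) = 1.116·0.922012 = 1.0290 E

Final: 1.0290 Erlangs


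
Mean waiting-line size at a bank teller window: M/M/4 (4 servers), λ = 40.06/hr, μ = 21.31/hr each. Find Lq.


a = λ/μ = 1.8799; ρ = a/4 = 0.4700
P₀ = 0.148461
Lq = P₀·a^c·ρ / (c!·(1−ρ)²) = 0.148461·12.48849·0.4700/(24·0.28093)
= 0.12923

Final: 0.12923


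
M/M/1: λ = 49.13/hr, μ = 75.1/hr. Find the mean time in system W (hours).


W = 1/(μ−λ) = 1/(75.1 − 49.13) = 1/25.97 = 0.03851 hr

Final: 0.03851 hr


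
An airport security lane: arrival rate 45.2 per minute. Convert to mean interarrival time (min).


Mean interarrival time = 1/λ = 1/45.2 minute = 0.02212 minute
In minutes: 0.02212 × 1 = 0.02212 min

Final: 0.02212 min


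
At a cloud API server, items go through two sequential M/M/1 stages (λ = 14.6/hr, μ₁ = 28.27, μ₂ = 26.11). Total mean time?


Each node sees arrival rate λ = 14.6/hr (tandem ⇒ throughput preserved).
W₁ = 1/(μ₁−λ) = 1/(28.27−14.6) = 0.07315 hr
W₂ = 1/(μ₂−λ) = 1/(26.11−14.6) = 0.08688 hr
W_total = W₁ + W₂ = 0.07315 + 0.08688 = 0.16003 hr

Final: 0.16003 hr


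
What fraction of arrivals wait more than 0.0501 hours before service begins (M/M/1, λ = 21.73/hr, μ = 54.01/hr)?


ρ = 21.73/54.01 = 0.4023
P(Wq > t) = ρ·e^{−(μ−λ)t} = 0.4023·e^{−1.6172}
= 0.4023·0.198448 = 0.079842

Final: 0.079842


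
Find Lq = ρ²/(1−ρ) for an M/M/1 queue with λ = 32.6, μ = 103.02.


ρ = 32.6/103.02 = 0.3164
Lq = ρ²/(1−ρ) = 0.1001/0.6836 = 0.1465

Final: 0.1465


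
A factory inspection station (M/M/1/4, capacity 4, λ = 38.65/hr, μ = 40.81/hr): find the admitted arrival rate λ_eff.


ρ = 0.9471; P_K = (1−ρ)ρ^4/(1−ρ^5) = 0.178860
λ_eff = λ(1 − P_K) = 38.65·(1 − 0.178860) = 38.65·0.821140 = 31.7371 /hr

Final: 31.7371 /hr


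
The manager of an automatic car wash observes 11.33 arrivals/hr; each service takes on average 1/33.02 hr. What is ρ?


ρ = λ/μ = 11.33/33.02 = 0.3431

Final: 0.3431


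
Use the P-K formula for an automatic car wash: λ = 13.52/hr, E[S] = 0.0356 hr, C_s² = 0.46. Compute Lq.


ρ = λ·E[S] = 13.52·0.0356 = 0.4813
Lq = ρ²(1+C_s²)/(2(1−ρ)) = 0.2317·(1+0.46)/(2·0.5187)
= 0.2317·1.4600/1.0374 = 0.32604

Final: 0.32604


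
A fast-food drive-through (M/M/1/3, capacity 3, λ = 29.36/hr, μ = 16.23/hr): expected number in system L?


ρ = 29.36/16.23 = 1.8090
L = ρ[1 − (K+1)ρ^K + Kρ^(K+1)] / [(1−ρ)(1−ρ^(K+1))]
Numerator: 1.8090·(1 − 4·5.919876 + 3·10.709030) = 17.090643
Denominator: (-0.8090)·(-9.709030) = 7.854563
L = 17.090643/7.854563 = 2.1759

Final: 2.1759


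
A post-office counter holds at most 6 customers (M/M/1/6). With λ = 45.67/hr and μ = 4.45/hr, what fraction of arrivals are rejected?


ρ = λ/μ = 45.67/4.45 = 10.2629
P_K = (1−ρ)ρ^K/(1−ρ^(K+1)) = (-9.2629·1168492.700580)/(1 − 11992148.682136)
= -10823655.981555/-11992147.682136 = 0.902562

Final: 0.902562


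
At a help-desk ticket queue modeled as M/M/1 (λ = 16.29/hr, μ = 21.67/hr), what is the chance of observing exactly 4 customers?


ρ = 16.29/21.67 = 0.7517
P_n = (1−ρ)·ρ^n = (1 − 0.7517)·0.7517^4 = 0.2483·0.319337 = 0.079282

Final: 0.079282


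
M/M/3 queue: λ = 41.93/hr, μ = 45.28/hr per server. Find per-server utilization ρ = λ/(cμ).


ρ = λ/(cμ) = 41.93/(3·45.28) = 41.93/135.84 = 0.3087

Final: 0.3087


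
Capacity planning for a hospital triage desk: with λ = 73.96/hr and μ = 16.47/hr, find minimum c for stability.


Stability requires cμ > λ ⇔ c > λ/μ.
λ/μ = 73.96/16.47 = 4.4906
Minimum integer c = ⌊4.4906⌋ + 1 = 5
Check: 5·16.47 = 82.35 > 73.96, while 4·16.47 = 65.88 ≤ 73.96

Final: 5 servers


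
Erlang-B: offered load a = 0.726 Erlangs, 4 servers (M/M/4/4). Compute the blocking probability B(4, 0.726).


B(c,a) = (a^c/c!) / Σ_{k=0}^{c} a^k/k!
a^4/4! = 0.011575
Σ terms (k=0..4): 1.00000 + 0.72600 + 0.26354 + 0.06378 + 0.01158 = 2.064890
B = 0.011575/2.064890 = 0.005606

Final: 0.005606


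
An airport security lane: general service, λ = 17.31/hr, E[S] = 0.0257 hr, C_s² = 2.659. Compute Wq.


ρ = λ·E[S] = 17.31·0.0257 = 0.4449
E[S²] = E[S]²(1+C_s²) = 0.0257²·(1+2.659) = 0.002417
Wq = λ·E[S²]/(2(1−ρ)) = 17.31·0.002417/(2·0.5551) = 0.03768 hr

Final: 0.03768 hr


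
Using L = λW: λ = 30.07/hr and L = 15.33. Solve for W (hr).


W = L/λ = 15.33/30.07 = 0.5098 hr

Final: 0.5098 hr


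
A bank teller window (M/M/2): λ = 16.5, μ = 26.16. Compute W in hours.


a = 0.6307; ρ = 0.3154; P₀ = 0.520488
Lq = P₀·a^c·ρ/(c!(1−ρ)²) = 0.06966
Wq = Lq/λ = 0.06966/16.5 = 0.004222 hr
W = Wq + 1/μ = 0.004222 + 0.03823 = 0.04245 hr

Final: 0.04245 hr


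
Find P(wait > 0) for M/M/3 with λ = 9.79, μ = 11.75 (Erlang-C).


a = λ/μ = 0.8332; ρ = a/3 = 0.2777
P₀ = 0.432196 (from M/M/c formula)
C(c,a) = [a^c/(c!(1−ρ))]·P₀ = [0.57841/(6·0.7223)]·0.432196
= 0.13347·0.432196 = 0.057685

Final: 0.057685


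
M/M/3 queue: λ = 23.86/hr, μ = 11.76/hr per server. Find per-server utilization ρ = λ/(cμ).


ρ = λ/(cμ) = 23.86/(3·11.76) = 23.86/35.28 = 0.6763

Final: 0.6763


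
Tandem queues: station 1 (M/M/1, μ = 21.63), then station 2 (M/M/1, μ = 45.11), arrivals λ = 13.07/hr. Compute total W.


Each node sees arrival rate λ = 13.07/hr (tandem ⇒ throughput preserved).
W₁ = 1/(μ₁−λ) = 1/(21.63−13.07) = 0.11682 hr
W₂ = 1/(μ₂−λ) = 1/(45.11−13.07) = 0.03121 hr
W_total = W₁ + W₂ = 0.11682 + 0.03121 = 0.14803 hr

Final: 0.14803 hr


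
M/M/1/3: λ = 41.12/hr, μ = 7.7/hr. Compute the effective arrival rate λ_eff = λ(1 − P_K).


ρ = 5.3403; P_K = (1−ρ)ρ^3/(1−ρ^4) = 0.813744
λ_eff = λ(1 − P_K) = 41.12·(1 − 0.813744) = 41.12·0.186256 = 7.6589 /hr

Final: 7.6589 /hr


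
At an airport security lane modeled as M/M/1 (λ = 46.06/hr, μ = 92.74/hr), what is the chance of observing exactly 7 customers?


ρ = 46.06/92.74 = 0.4967
P_n = (1−ρ)·ρ^n = (1 − 0.4967)·0.4967^7 = 0.5033·0.007454 = 0.003752

Final: 0.003752


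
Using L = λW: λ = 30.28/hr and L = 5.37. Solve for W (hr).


W = L/λ = 5.37/30.28 = 0.1773 hr

Final: 0.1773 hr


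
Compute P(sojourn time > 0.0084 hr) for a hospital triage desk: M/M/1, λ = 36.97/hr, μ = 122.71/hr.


W ~ Exponential(μ−λ) for M/M/1.
μ − λ = 122.71 − 36.97 = 85.7400
P(W > t) = e^{−(μ−λ)t} = e^{−0.7202} = 0.486647

Final: 0.486647


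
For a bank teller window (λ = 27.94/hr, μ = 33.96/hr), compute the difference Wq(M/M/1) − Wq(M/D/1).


ρ = 27.94/33.96 = 0.8227
Wq(M/M/1) = ρ/(μ−λ) = 0.8227/6.02 = 0.13667 hr
Wq(M/D/1) = ρ/(2(μ−λ)) = 0.06833 hr
Savings = 0.13667 − 0.06833 = 0.06833 hr

Final: 0.06833 hr


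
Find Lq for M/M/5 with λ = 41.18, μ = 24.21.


a = λ/μ = 1.7010; ρ = a/5 = 0.3402
P₀ = 0.181938
Lq = P₀·a^c·ρ / (c!·(1−ρ)²) = 0.181938·14.23829·0.3402/(120·0.43535)
= 0.01687

Final: 0.01687


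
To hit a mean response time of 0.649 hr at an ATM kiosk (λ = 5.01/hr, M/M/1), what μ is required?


W = 1/(μ−λ) ⇒ μ − λ = 1/W = 1/0.649 = 1.5408
μ = λ + 1/W = 5.01 + 1.5408 = 6.5508 per hr

Final: 6.5508 /hr


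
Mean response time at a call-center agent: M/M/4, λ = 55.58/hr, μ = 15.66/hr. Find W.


a = 3.5492; ρ = 0.8873; P₀ = 0.012994
Lq = P₀·a^c·ρ/(c!(1−ρ)²) = 6.00065
Wq = Lq/λ = 6.00065/55.58 = 0.10796 hr
W = Wq + 1/μ = 0.10796 + 0.06386 = 0.17182 hr

Final: 0.17182 hr


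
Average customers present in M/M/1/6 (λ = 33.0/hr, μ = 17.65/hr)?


ρ = 33.0/17.65 = 1.8697
L = ρ[1 − (K+1)ρ^K + Kρ^(K+1)] / [(1−ρ)(1−ρ^(K+1))]
Numerator: 1.8697·(1 − 7·42.718440 + 6·79.870170) = 338.772475
Denominator: (-0.8697)·(-78.870170) = 68.592471
L = 338.772475/68.592471 = 4.9389

Final: 4.9389


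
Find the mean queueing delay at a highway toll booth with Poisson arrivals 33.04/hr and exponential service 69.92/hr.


ρ = 33.04/69.92 = 0.4725
Wq = ρ/(μ−λ) = 0.4725/(69.92 − 33.04) = 0.4725/36.88 = 0.01281 hr

Final: 0.01281 hr


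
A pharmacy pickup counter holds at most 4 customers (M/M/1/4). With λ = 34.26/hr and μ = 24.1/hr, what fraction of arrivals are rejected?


ρ = λ/μ = 34.26/24.1 = 1.4216
P_K = (1−ρ)ρ^K/(1−ρ^(K+1)) = (-0.4216·4.083958)/(1 − 5.805660)
= -1.721702/-4.805660 = 0.358265

Final: 0.358265


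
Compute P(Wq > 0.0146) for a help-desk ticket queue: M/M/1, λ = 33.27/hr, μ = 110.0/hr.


ρ = 33.27/110.0 = 0.3025
P(Wq > t) = ρ·e^{−(μ−λ)t} = 0.3025·e^{−1.1203}
= 0.3025·0.326196 = 0.098659

Final: 0.098659


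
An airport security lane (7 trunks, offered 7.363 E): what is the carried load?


B(7,7.363) = 0.271027 (Erlang-B)
Carried load = a(1 − B) = 7.363·(1 − 0.271027) = 7.363·0.728973 = 5.3674 E

Final: 5.3674 Erlangs


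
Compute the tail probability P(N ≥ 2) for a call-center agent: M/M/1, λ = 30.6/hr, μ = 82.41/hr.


ρ = 30.6/82.41 = 0.3713
P(N ≥ n) = ρ^n = 0.3713^2 = 0.137874

Final: 0.137874


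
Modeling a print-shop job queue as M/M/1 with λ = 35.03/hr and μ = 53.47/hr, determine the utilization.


ρ = λ/μ = 35.03/53.47 = 0.6551

Final: 0.6551


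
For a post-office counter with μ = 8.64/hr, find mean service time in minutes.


Mean service time = 1/μ = 1/8.64 hour = 0.11574 hour
In minutes: 0.11574 × 60 = 6.9444 min

Final: 6.9444 min


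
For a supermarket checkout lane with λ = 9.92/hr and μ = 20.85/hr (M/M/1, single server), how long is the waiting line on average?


ρ = 9.92/20.85 = 0.4758
Lq = ρ²/(1−ρ) = 0.2264/0.5242 = 0.4318

Final: 0.4318


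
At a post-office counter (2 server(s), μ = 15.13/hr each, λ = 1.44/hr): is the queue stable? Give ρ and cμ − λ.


Total capacity cμ = 2·15.13 = 30.26/hr
ρ = λ/(cμ) = 1.44/30.26 = 0.04759
Stable ⇔ ρ < 1: YES
Spare capacity = cμ − λ = 30.26 − 1.44 = 28.82/hr

Final: ρ = 0.04759; stable; margin = 28.82/hr


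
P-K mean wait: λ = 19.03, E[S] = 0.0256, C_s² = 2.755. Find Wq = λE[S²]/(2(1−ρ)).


ρ = λ·E[S] = 19.03·0.0256 = 0.4872
E[S²] = E[S]²(1+C_s²) = 0.0256²·(1+2.755) = 0.002461
Wq = λ·E[S²]/(2(1−ρ)) = 19.03·0.002461/(2·0.5128) = 0.04566 hr

Final: 0.04566 hr


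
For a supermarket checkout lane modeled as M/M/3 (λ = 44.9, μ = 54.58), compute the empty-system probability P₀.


a = λ/μ = 44.9/54.58 = 0.8226; ρ = a/c = 0.2742
Σ_{k=0}^{2} a^k/k! (terms k=0..2) = 1.00000 + 0.82265 + 0.33837 = 2.16102
Tail: a^3/(3!(1−ρ)) = 0.55672/(6·0.7258) = 0.12784
P₀ = 1/(2.16102 + 0.12784) = 1/2.28886 = 0.436898

Final: 0.436898


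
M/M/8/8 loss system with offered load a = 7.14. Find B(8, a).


B(c,a) = (a^c/c!) / Σ_{k=0}^{c} a^k/k!
a^8/8! = 167.519424
Σ terms (k=0..8): 1.00000 + 7.14000 + 25.48980 + 60.66572 + 108.28832 + 154.63572 + 184.01650 + 187.69683 + 167.51942 = 896.452319
B = 167.519424/896.452319 = 0.186869

Final: 0.186869


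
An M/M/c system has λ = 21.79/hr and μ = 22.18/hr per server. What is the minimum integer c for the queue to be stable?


Stability requires cμ > λ ⇔ c > λ/μ.
λ/μ = 21.79/22.18 = 0.9824
Minimum integer c = ⌊0.9824⌋ + 1 = 1
Check: 1·22.18 = 22.18 > 21.79, while 0·22.18 = 0.00 ≤ 21.79

Final: 1 servers


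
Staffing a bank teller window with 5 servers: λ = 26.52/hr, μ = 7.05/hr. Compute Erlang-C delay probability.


a = λ/μ = 3.7617; ρ = a/5 = 0.7523
P₀ = 0.018384 (from M/M/c formula)
C(c,a) = [a^c/(c!(1−ρ))]·P₀ = [753.22030/(120·0.2477)]·0.018384
= 25.34461·0.018384 = 0.465926

Final: 0.465926


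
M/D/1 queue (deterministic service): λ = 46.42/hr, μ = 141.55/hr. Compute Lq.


ρ = 46.42/141.55 = 0.3279
M/D/1: Lq = ρ²/(2(1−ρ)) = 0.1075/(2·0.6721) = 0.08001

Final: 0.08001


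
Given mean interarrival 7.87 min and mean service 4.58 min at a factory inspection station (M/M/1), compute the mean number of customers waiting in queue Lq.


λ = 60/7.87 = 7.6239 /hr
μ = 60/4.58 = 13.1004 /hr
ρ = λ/μ = 7.6239/13.1004 = 0.5820
Lq = ρ²/(1−ρ) = 0.3387/0.4180 = 0.8101

Final: 0.8101


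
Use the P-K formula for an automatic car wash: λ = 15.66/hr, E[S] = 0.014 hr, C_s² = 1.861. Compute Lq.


ρ = λ·E[S] = 15.66·0.014 = 0.2192
Lq = ρ²(1+C_s²)/(2(1−ρ)) = 0.04807·(1+1.861)/(2·0.7808)
= 0.04807·2.8610/1.5615 = 0.08807

Final: 0.08807


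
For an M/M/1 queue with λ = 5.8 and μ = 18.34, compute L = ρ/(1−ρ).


ρ = λ/μ = 5.8/18.34 = 0.3162
L = ρ/(1−ρ) = 0.3162/(1 − 0.3162) = 0.3162/0.6838 = 0.4625

Final: 0.4625


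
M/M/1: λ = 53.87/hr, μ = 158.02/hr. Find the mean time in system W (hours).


W = 1/(μ−λ) = 1/(158.02 − 53.87) = 1/104.15 = 0.009602 hr

Final: 0.009602 hr


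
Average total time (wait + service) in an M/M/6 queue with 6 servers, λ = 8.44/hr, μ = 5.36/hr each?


a = 1.5746; ρ = 0.2624; P₀ = 0.207015
Lq = P₀·a^c·ρ/(c!(1−ρ)²) = 0.002114
Wq = Lq/λ = 0.002114/8.44 = 0.0002505 hr
W = Wq + 1/μ = 0.0002505 + 0.18657 = 0.18682 hr

Final: 0.18682 hr


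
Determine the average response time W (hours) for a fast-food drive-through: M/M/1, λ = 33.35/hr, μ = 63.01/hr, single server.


W = 1/(μ−λ) = 1/(63.01 − 33.35) = 1/29.66 = 0.03372 hr

Final: 0.03372 hr


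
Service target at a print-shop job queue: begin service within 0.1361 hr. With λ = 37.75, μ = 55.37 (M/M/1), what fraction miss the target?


ρ = 37.75/55.37 = 0.6818
P(Wq > t) = ρ·e^{−(μ−λ)t} = 0.6818·e^{−2.3981}
= 0.6818·0.090892 = 0.061968

Final: 0.061968


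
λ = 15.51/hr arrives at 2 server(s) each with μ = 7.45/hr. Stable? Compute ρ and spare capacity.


Total capacity cμ = 2·7.45 = 14.90/hr
ρ = λ/(cμ) = 15.51/14.90 = 1.0409
Stable ⇔ ρ < 1: NO
Spare capacity = cμ − λ = 14.90 − 15.51 = -0.61/hr

Final: ρ = 1.0409; unstable; margin = -0.61/hr


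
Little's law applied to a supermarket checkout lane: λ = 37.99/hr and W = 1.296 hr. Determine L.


L = λW = 37.99·1.296 = 49.2350

Final: 49.2350


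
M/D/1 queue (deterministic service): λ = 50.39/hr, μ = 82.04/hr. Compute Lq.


ρ = 50.39/82.04 = 0.6142
M/D/1: Lq = ρ²/(2(1−ρ)) = 0.3773/(2·0.3858) = 0.48894

Final: 0.48894


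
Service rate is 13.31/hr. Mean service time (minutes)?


Mean service time = 1/μ = 1/13.31 hour = 0.07513 hour
In minutes: 0.07513 × 60 = 4.5079 min

Final: 4.5079 min


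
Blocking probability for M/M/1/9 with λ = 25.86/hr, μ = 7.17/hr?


ρ = λ/μ = 25.86/7.17 = 3.6067
P_K = (1−ρ)ρ^K/(1−ρ^(K+1)) = (-2.6067·103272.403320)/(1 − 372472.015320)
= -269199.612000/-372471.015320 = 0.722740

Final: 0.722740


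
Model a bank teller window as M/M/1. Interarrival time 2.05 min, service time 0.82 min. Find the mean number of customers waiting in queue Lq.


λ = 60/2.05 = 29.2683 /hr
μ = 60/0.82 = 73.1707 /hr
ρ = λ/μ = 29.2683/73.1707 = 0.4000
Lq = ρ²/(1−ρ) = 0.1600/0.6000 = 0.2667

Final: 0.2667


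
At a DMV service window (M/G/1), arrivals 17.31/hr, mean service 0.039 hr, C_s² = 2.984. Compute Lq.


ρ = λ·E[S] = 17.31·0.039 = 0.6751
Lq = ρ²(1+C_s²)/(2(1−ρ)) = 0.4557·(1+2.984)/(2·0.3249)
= 0.4557·3.9840/0.6498 = 2.79415

Final: 2.79415


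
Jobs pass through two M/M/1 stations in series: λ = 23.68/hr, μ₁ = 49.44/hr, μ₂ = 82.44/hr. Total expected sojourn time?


Each node sees arrival rate λ = 23.68/hr (tandem ⇒ throughput preserved).
W₁ = 1/(μ₁−λ) = 1/(49.44−23.68) = 0.03882 hr
W₂ = 1/(μ₂−λ) = 1/(82.44−23.68) = 0.01702 hr
W_total = W₁ + W₂ = 0.03882 + 0.01702 = 0.05584 hr

Final: 0.05584 hr


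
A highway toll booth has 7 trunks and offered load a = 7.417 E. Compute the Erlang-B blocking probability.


B(c,a) = (a^c/c!) / Σ_{k=0}^{c} a^k/k!
a^7/7! = 245.000752
Σ terms (k=0..7): 1.00000 + 7.41700 + 27.50594 + 68.00386 + 126.09616 + 187.05105 + 231.22627 + 245.00075 = 893.301045
B = 245.000752/893.301045 = 0.274264

Final: 0.274264


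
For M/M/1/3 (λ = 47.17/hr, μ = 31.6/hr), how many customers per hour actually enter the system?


ρ = 1.4927; P_K = (1−ρ)ρ^3/(1−ρ^4) = 0.413333
λ_eff = λ(1 − P_K) = 47.17·(1 − 0.413333) = 47.17·0.586667 = 27.6731 /hr

Final: 27.6731 /hr


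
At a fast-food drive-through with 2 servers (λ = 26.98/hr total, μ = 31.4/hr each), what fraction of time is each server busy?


ρ = λ/(cμ) = 26.98/(2·31.4) = 26.98/62.80 = 0.4296

Final: 0.4296


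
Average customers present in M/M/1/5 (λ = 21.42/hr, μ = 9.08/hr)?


ρ = 21.42/9.08 = 2.3590
L = ρ[1 − (K+1)ρ^K + Kρ^(K+1)] / [(1−ρ)(1−ρ^(K+1))]
Numerator: 2.3590·(1 − 6·73.058052 + 5·172.346198) = 1001.131823
Denominator: (-1.3590)·(-171.346198) = 232.864767
L = 1001.131823/232.864767 = 4.2992

Final: 4.2992


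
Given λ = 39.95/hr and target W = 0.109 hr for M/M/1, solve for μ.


W = 1/(μ−λ) ⇒ μ − λ = 1/W = 1/0.109 = 9.1743
μ = λ + 1/W = 39.95 + 9.1743 = 49.1243 per hr

Final: 49.1243 /hr


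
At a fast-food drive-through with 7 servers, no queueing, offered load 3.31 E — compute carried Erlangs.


B(7,3.31) = 0.032186 (Erlang-B)
Carried load = a(1 − B) = 3.31·(1 − 0.032186) = 3.31·0.967814 = 3.2035 E

Final: 3.2035 Erlangs


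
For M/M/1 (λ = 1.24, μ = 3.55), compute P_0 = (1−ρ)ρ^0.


ρ = 1.24/3.55 = 0.3493
P_n = (1−ρ)·ρ^n = (1 − 0.3493)·0.3493^0 = 0.6507·1.000000 = 0.650704

Final: 0.650704


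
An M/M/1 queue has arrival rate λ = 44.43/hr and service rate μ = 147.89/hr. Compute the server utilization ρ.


ρ = λ/μ = 44.43/147.89 = 0.3004

Final: 0.3004


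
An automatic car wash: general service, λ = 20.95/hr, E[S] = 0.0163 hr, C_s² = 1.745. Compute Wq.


ρ = λ·E[S] = 20.95·0.0163 = 0.3415
E[S²] = E[S]²(1+C_s²) = 0.0163²·(1+1.745) = 0.0007293
Wq = λ·E[S²]/(2(1−ρ)) = 20.95·0.0007293/(2·0.6585) = 0.01160 hr

Final: 0.01160 hr


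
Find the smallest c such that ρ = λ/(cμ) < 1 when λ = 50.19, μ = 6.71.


Stability requires cμ > λ ⇔ c > λ/μ.
λ/μ = 50.19/6.71 = 7.4799
Minimum integer c = ⌊7.4799⌋ + 1 = 8
Check: 8·6.71 = 53.68 > 50.19, while 7·6.71 = 46.97 ≤ 50.19

Final: 8 servers


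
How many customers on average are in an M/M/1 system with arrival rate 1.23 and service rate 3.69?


ρ = λ/μ = 1.23/3.69 = 0.3333
L = ρ/(1−ρ) = 0.3333/(1 − 0.3333) = 0.3333/0.6667 = 0.5000

Final: 0.5000


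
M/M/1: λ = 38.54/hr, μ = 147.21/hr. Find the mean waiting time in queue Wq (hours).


ρ = 38.54/147.21 = 0.2618
Wq = ρ/(μ−λ) = 0.2618/(147.21 − 38.54) = 0.2618/108.67 = 0.002409 hr

Final: 0.002409 hr


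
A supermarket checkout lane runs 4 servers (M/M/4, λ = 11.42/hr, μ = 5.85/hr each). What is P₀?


a = λ/μ = 11.42/5.85 = 1.9521; ρ = a/c = 0.4880
Σ_{k=0}^{3} a^k/k! (terms k=0..3) = 1.00000 + 1.95214 + 1.90542 + 1.23988 = 6.09744
Tail: a^4/(4!(1−ρ)) = 14.52249/(24·0.5120) = 1.18192
P₀ = 1/(6.09744 + 1.18192) = 1/7.27936 = 0.137375

Final: 0.137375


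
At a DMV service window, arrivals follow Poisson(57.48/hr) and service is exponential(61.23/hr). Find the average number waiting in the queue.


ρ = 57.48/61.23 = 0.9388
Lq = ρ²/(1−ρ) = 0.8813/0.06124 = 14.3892

Final: 14.3892


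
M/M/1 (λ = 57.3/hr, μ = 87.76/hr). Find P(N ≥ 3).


ρ = 57.3/87.76 = 0.6529
P(N ≥ n) = ρ^n = 0.6529^3 = 0.278339

Final: 0.278339


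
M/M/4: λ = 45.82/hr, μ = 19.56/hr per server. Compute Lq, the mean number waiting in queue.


a = λ/μ = 2.3425; ρ = a/4 = 0.5856
P₀ = 0.088836
Lq = P₀·a^c·ρ / (c!·(1−ρ)²) = 0.088836·30.11237·0.5856/(24·0.17170)
= 0.38017

Final: 0.38017


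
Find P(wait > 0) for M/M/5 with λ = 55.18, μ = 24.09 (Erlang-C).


a = λ/μ = 2.2906; ρ = a/5 = 0.4581
P₀ = 0.099664 (from M/M/c formula)
C(c,a) = [a^c/(c!(1−ρ))]·P₀ = [63.05572/(120·0.5419)]·0.099664
= 0.96970·0.099664 = 0.096644

Final: 0.096644


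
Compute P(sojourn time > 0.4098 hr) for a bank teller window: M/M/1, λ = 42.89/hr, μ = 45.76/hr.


W ~ Exponential(μ−λ) for M/M/1.
μ − λ = 45.76 − 42.89 = 2.8700
P(W > t) = e^{−(μ−λ)t} = e^{−1.1761} = 0.308471

Final: 0.308471


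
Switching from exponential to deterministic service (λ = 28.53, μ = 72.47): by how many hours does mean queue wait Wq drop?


ρ = 28.53/72.47 = 0.3937
Wq(M/M/1) = ρ/(μ−λ) = 0.3937/43.94 = 0.008959 hr
Wq(M/D/1) = ρ/(2(μ−λ)) = 0.004480 hr
Savings = 0.008959 − 0.004480 = 0.004480 hr

Final: 0.004480 hr


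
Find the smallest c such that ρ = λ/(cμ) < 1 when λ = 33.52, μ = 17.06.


Stability requires cμ > λ ⇔ c > λ/μ.
λ/μ = 33.52/17.06 = 1.9648
Minimum integer c = ⌊1.9648⌋ + 1 = 2
Check: 2·17.06 = 34.12 > 33.52, while 1·17.06 = 17.06 ≤ 33.52

Final: 2 servers


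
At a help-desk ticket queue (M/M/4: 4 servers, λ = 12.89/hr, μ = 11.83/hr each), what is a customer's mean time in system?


a = 1.0896; ρ = 0.2724; P₀ = 0.335622
Lq = P₀·a^c·ρ/(c!(1−ρ)²) = 0.01014
Wq = Lq/λ = 0.01014/12.89 = 0.0007868 hr
W = Wq + 1/μ = 0.0007868 + 0.08453 = 0.08532 hr

Final: 0.08532 hr
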